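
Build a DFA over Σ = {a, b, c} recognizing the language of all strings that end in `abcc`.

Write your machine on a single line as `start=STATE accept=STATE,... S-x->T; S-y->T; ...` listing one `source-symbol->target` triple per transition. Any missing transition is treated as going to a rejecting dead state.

Remember how much of `abcc` the current input suffix matches. State q0 means no match yet; q1 means the last symbol is `a`; q2 means the last 2 symbols are `ab`; q3 means the last 3 symbols are `abc`; q4 means the last 4 symbols are `abcc`. Only q4 accepts. On a mismatch, fall back to the longest proper suffix that is still a prefix of `abcc`.
With 5 states:
        a   b   c  
>  q0   q1  q0  q0 
   q1   q1  q2  q0 
   q2   q1  q0  q3 
   q3   q1  q0  q4 
 * q4   q1  q0  q0 
(> = start, * = accepting)

start=q0; accept=q4; q0-a->q1; q0-b->q0; q0-c->q0; q1-a->q1; q1-b->q2; q1-c->q0; q2-a->q1; q2-b->q0; q2-c->q3; q3-a->q1; q3-b->q0; q3-c->q4; q4-a->q1; q4-b->q0; q4-c->q0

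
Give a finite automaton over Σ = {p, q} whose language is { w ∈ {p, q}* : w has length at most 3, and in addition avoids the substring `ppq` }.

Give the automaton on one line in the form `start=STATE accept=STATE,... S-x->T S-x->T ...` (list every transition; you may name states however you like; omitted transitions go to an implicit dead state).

start=S0 accept=S0,S1,S2,S3,S4,S5 S0-p->S1 S0-q->S2 S1-p->S3 S1-q->S4 S2-p->S4 S2-q->S4 S3-p->S5 S3-q->S6 S4-p->S5 S4-q->S5 S5-p->S6 S5-q->S6 S6-p->S6 S6-q->S6

Build one automaton per condition and run them in lockstep. One (5 states) tracks the input length, saturating at 4; the other (4 states) tracks partial matches of the forbidden pattern `ppq`. Each combined state is a pair, one component from each; accept when both components accept. Minimizing collapses redundant product states.
7 states suffice.
        p   q  
>* S0   S1  S2 
 * S1   S3  S4 
 * S2   S4  S4 
 * S3   S5  S6 
 * S4   S5  S5 
 * S5   S6  S6 
   S6   S6  S6 
(> = start, * = accepting)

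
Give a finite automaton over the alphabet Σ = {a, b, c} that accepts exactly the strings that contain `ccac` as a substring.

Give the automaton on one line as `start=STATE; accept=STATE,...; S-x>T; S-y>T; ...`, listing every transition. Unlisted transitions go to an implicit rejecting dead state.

start=q0; accept=q4; q0-a>q0; q0-b>q0; q0-c>q1; q1-a>q0; q1-b>q0; q1-c>q2; q2-a>q3; q2-b>q0; q2-c>q2; q3-a>q0; q3-b>q0; q3-c>q4; q4-a>q4; q4-b>q4; q4-c>q4

States q0..q3 record the length of the longest prefix of `ccac` that matches the current input suffix. Reaching q4 means `ccac` has been seen, and we stay there forever. Accept from q4.
A 5-state machine:
        a   b   c  
>  q0   q0  q0  q1 
   q1   q0  q0  q2 
   q2   q3  q0  q2 
   q3   q0  q0  q4 
 * q4   q4  q4  q4 
(> = start, * = accepting)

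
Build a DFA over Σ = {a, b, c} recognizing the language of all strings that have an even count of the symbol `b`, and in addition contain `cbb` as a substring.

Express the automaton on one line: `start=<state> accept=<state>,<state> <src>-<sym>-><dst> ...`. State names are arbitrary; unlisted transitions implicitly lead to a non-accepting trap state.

Run two small machines in parallel and take their product. The first has 2 states tracking the count of `b`s modulo 2; the second has 4 states tracking whether and how much of `cbb` has been seen. A product state is a pair (one from each), accepting exactly when both do.
With 8 states:
        a   b   c  
>  q0   q0  q1  q2 
   q1   q1  q0  q3 
   q2   q0  q4  q2 
   q3   q1  q5  q3 
   q4   q1  q6  q3 
   q5   q0  q7  q2 
 * q6   q6  q7  q6 
   q7   q7  q6  q7 
(> = start, * = accepting)

start=q0 accept=q6 q0-a->q0 q0-b->q1 q0-c->q2 q1-a->q1 q1-b->q0 q1-c->q3 q2-a->q0 q2-b->q4 q2-c->q2 q3-a->q1 q3-b->q5 q3-c->q3 q4-a->q1 q4-b->q6 q4-c->q3 q5-a->q0 q5-b->q7 q5-c->q2 q6-a->q6 q6-b->q7 q6-c->q6 q7-a->q7 q7-b->q6 q7-c->q7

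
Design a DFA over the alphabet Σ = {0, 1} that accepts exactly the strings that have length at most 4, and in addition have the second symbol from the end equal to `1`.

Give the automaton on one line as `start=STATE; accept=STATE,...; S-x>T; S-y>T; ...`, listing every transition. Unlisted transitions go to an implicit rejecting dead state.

start=A; accept=F,G,J,K,N,O; A-0>B; A-1>C; B-0>D; B-1>E; C-0>F; C-1>G; D-0>H; D-1>I; E-0>J; E-1>K; F-0>H; F-1>I; G-0>J; G-1>K; H-0>L; H-1>M; I-0>N; I-1>O; J-0>L; J-1>M; K-0>N; K-1>O; L-0>P; L-1>Q; M-0>R; M-1>S; N-0>P; N-1>Q; O-0>R; O-1>S; P-0>P; P-1>Q; Q-0>R; Q-1>S; R-0>P; R-1>Q; S-0>R; S-1>S

Handle the two conditions separately and then intersect. One (6 states) tracks the input length, saturating at 5; the other (7 states) tracks the last 2 symbols read. Each combined state is a pair, one component from each; accept when both components accept.
With 19 states:
       0  1 
>  A   B  C 
   B   D  E 
   C   F  G 
   D   H  I 
   E   J  K 
 * F   H  I 
 * G   J  K 
   H   L  M 
   I   N  O 
 * J   L  M 
 * K   N  O 
   L   P  Q 
   M   R  S 
 * N   P  Q 
 * O   R  S 
   P   P  Q 
   Q   R  S 
   R   P  Q 
   S   R  S 
(> = start, * = accepting)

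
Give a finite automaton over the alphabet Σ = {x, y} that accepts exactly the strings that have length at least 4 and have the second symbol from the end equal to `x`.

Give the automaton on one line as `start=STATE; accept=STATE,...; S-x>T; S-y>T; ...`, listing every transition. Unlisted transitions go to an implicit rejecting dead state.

Build one automaton per condition and run them in lockstep. One (6 states) tracks the input length, saturating at 5; the other (7 states) tracks the last 2 symbols read. Each combined state is a pair, one component from each; accept when both components accept. Minimizing collapses redundant product states.
6 states suffice.
        x   y  
>  S0   S1  S1 
   S1   S2  S2 
   S2   S3  S2 
   S3   S4  S5 
 * S4   S4  S5 
 * S5   S3  S2 
(> = start, * = accepting)

start=S0; accept=S4,S5; S0-x>S1; S0-y>S1; S1-x>S2; S1-y>S2; S2-x>S3; S2-y>S2; S3-x>S4; S3-y>S5; S4-x>S4; S4-y>S5; S5-x>S3; S5-y>S2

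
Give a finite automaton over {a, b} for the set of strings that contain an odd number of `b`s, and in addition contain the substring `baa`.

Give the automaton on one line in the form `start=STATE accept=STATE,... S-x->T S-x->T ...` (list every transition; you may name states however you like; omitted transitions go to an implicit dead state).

Build one automaton per condition and run them in lockstep. The first has 2 states tracking the count of `b`s modulo 2; the second has 4 states tracking whether and how much of `baa` has been seen. A product state is a pair (one from each), accepting exactly when both do.
7 states suffice.
        a   b  
>  s0   s0  s1 
   s1   s2  s3 
   s2   s4  s3 
   s3   s5  s1 
 * s4   s4  s6 
   s5   s6  s1 
   s6   s6  s4 
(> = start, * = accepting)

start=s0 accept=s4 s0-a->s0 s0-b->s1 s1-a->s2 s1-b->s3 s2-a->s4 s2-b->s3 s3-a->s5 s3-b->s1 s4-a->s4 s4-b->s6 s5-a->s6 s5-b->s1 s6-a->s6 s6-b->s4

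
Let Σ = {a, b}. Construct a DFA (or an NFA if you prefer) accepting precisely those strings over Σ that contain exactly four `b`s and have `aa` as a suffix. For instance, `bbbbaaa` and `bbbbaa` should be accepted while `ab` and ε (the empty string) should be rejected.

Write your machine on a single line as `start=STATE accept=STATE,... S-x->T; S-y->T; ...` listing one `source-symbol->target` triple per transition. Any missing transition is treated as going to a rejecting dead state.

Handle the two conditions separately and then intersect. The first has 6 states tracking the count of `b`s, saturating at 5; the second has 3 states tracking how much of the suffix `aa` has currently been matched. A product state is a pair (one from each), accepting exactly when both do.
18 states suffice.
          a    b  
>  S0     S1   S2 
   S1     S3   S2 
   S2     S4   S5 
   S3     S3   S2 
   S4     S6   S5 
   S5     S7   S8 
   S6     S6   S5 
   S7     S9   S8 
   S8    S10  S11 
   S9     S9   S8 
   S10   S12  S11 
   S11   S13  S14 
   S12   S12  S11 
   S13   S15  S14 
   S14   S16  S14 
 * S15   S15  S14 
   S16   S17  S14 
   S17   S17  S14 
(> = start, * = accepting)

start=S0; accept=S15; S0-a->S1; S0-b->S2; S1-a->S3; S1-b->S2; S2-a->S4; S2-b->S5; S3-a->S3; S3-b->S2; S4-a->S6; S4-b->S5; S5-a->S7; S5-b->S8; S6-a->S6; S6-b->S5; S7-a->S9; S7-b->S8; S8-a->S10; S8-b->S11; S9-a->S9; S9-b->S8; S10-a->S12; S10-b->S11; S11-a->S13; S11-b->S14; S12-a->S12; S12-b->S11; S13-a->S15; S13-b->S14; S14-a->S16; S14-b->S14; S15-a->S15; S15-b->S14; S16-a->S17; S16-b->S14; S17-a->S17; S17-b->S14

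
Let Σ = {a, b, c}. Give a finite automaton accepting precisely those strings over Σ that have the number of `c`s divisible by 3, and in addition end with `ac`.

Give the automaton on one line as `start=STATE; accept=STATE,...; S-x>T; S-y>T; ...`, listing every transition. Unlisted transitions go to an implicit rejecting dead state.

start=s0; accept=s4; s0-a>s0; s0-b>s0; s0-c>s1; s1-a>s1; s1-b>s1; s1-c>s2; s2-a>s3; s2-b>s2; s2-c>s0; s3-a>s3; s3-b>s2; s3-c>s4; s4-a>s0; s4-b>s0; s4-c>s1

Build one automaton per condition and run them in lockstep. The first has 3 states tracking the count of `c`s modulo 3; the second has 3 states tracking how much of the suffix `ac` has currently been matched. A product state is a pair (one from each), accepting exactly when both do. Minimizing collapses redundant product states.
A 5-state machine:
        a   b   c  
>  s0   s0  s0  s1 
   s1   s1  s1  s2 
   s2   s3  s2  s0 
   s3   s3  s2  s4 
 * s4   s0  s0  s1 
(> = start, * = accepting)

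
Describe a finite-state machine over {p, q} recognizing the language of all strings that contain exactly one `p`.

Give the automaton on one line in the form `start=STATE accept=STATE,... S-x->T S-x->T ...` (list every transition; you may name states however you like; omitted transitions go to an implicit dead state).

start=A accept=B A-p->B A-q->A B-p->C B-q->B C-p->C C-q->C

Only the number of `p`s matters, and only up to 2. Make a chain A → B → C advanced by each `p` (with C absorbing); every other symbol self-loops. The accepting set is {B}.
       p  q 
>  A   B  A 
 * B   C  B 
   C   C  C 
(> = start, * = accepting)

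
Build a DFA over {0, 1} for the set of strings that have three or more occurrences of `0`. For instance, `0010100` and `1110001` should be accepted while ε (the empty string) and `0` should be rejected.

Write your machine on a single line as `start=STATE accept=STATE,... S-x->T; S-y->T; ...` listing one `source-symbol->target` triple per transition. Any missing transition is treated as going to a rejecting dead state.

Only the number of `0`s matters, and only up to 4. Make a chain q0 → q1 → q2 → q3 → q4 advanced by each `0` (with q4 absorbing); every other symbol self-loops. The accepting set is {q3, q4}.
With 5 states:
        0   1  
>  q0   q1  q0 
   q1   q2  q1 
   q2   q3  q2 
 * q3   q4  q3 
 * q4   q4  q4 
(> = start, * = accepting)

start=q0; accept=q3,q4; q0-0->q1; q0-1->q0; q1-0->q2; q1-1->q1; q2-0->q3; q2-1->q2; q3-0->q4; q3-1->q3; q4-0->q4; q4-1->q4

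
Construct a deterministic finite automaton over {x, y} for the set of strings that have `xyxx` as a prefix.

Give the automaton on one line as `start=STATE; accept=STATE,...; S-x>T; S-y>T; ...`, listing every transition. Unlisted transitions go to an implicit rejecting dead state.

start=s0; accept=s4; s0-x>s1; s0-y>s5; s1-x>s5; s1-y>s2; s2-x>s3; s2-y>s5; s3-x>s4; s3-y>s5; s4-x>s4; s4-y>s4; s5-x>s5; s5-y>s5

Walk along `xyxx` while the input agrees: from s0 take `x` to s1, and so on. Any deviation drops to the rejecting sink s5. Once s4 is reached the prefix is confirmed and every continuation is accepted.
A 6-state machine:
        x   y  
>  s0   s1  s5 
   s1   s5  s2 
   s2   s3  s5 
   s3   s4  s5 
 * s4   s4  s4 
   s5   s5  s5 
(> = start, * = accepting)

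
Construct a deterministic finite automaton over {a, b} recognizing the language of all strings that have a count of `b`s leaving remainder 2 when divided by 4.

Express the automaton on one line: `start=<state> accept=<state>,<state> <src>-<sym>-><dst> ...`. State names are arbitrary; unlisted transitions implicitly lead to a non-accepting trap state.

start=q0 accept=q2 q0-a->q0 q0-b->q1 q1-a->q1 q1-b->q2 q2-a->q2 q2-b->q3 q3-a->q3 q3-b->q0

Keep the running count of `b`s modulo 4: each `b` advances along the cycle q0 → q1 → q2 → q3 → q0 while other symbols loop. Accept at q2.
4 states suffice.
        a   b  
>  q0   q0  q1 
   q1   q1  q2 
 * q2   q2  q3 
   q3   q3  q0 
(> = start, * = accepting)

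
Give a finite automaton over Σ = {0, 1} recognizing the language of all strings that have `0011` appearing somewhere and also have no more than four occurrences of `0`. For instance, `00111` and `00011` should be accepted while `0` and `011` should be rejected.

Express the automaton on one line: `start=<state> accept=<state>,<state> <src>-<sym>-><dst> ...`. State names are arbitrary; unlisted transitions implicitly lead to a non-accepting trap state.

start=q0 accept=q10,q15,q19 q0-0->q1 q0-1->q0 q1-0->q2 q1-1->q3 q2-0->q4 q2-1->q5 q3-0->q6 q3-1->q3 q4-0->q7 q4-1->q8 q5-0->q9 q5-1->q10 q6-0->q4 q6-1->q11 q7-0->q12 q7-1->q13 q8-0->q14 q8-1->q15 q9-0->q7 q9-1->q16 q10-0->q15 q10-1->q10 q11-0->q9 q11-1->q11 q12-0->q12 q12-1->q17 q13-0->q18 q13-1->q19 q14-0->q12 q14-1->q20 q15-0->q19 q15-1->q15 q16-0->q14 q16-1->q16 q17-0->q18 q17-1->q21 q18-0->q12 q18-1->q22 q19-0->q21 q19-1->q19 q20-0->q18 q20-1->q20 q21-0->q21 q21-1->q21 q22-0->q18 q22-1->q22

Run two small machines in parallel and take their product. One (5 states) tracks whether and how much of `0011` has been seen; the other (6 states) tracks the count of `0`s, saturating at 5. Each combined state is a pair, one component from each; accept when both components accept.
A 23-state machine:
          0    1  
>  q0     q1   q0 
   q1     q2   q3 
   q2     q4   q5 
   q3     q6   q3 
   q4     q7   q8 
   q5     q9  q10 
   q6     q4  q11 
   q7    q12  q13 
   q8    q14  q15 
   q9     q7  q16 
 * q10   q15  q10 
   q11    q9  q11 
   q12   q12  q17 
   q13   q18  q19 
   q14   q12  q20 
 * q15   q19  q15 
   q16   q14  q16 
   q17   q18  q21 
   q18   q12  q22 
 * q19   q21  q19 
   q20   q18  q20 
   q21   q21  q21 
   q22   q18  q22 
(> = start, * = accepting)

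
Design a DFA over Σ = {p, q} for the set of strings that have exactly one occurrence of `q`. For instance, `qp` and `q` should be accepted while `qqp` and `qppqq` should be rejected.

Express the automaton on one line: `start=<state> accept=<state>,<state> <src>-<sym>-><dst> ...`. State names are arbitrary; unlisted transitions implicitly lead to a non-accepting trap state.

Only the number of `q`s matters, and only up to 2. Make a chain S0 → S1 → S2 advanced by each `q` (with S2 absorbing); every other symbol self-loops. The accepting set is {S1}.
        p   q  
>  S0   S0  S1 
 * S1   S1  S2 
   S2   S2  S2 
(> = start, * = accepting)

start=S0 accept=S1 S0-p->S0 S0-q->S1 S1-p->S1 S1-q->S2 S2-p->S2 S2-q->S2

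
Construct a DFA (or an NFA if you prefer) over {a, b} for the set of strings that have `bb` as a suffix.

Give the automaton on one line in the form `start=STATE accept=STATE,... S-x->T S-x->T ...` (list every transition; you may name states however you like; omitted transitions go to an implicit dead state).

Remember how much of `bb` the current input suffix matches. State s0 means no match yet; s1 means the last symbol is `b`; s2 means the last 2 symbols are `bb`. Only s2 accepts. On a mismatch, fall back to the longest proper suffix that is still a prefix of `bb`.
With 3 states:
        a   b  
>  s0   s0  s1 
   s1   s0  s2 
 * s2   s0  s2 
(> = start, * = accepting)

start=s0 accept=s2 s0-a->s0 s0-b->s1 s1-a->s0 s1-b->s2 s2-a->s0 s2-b->s2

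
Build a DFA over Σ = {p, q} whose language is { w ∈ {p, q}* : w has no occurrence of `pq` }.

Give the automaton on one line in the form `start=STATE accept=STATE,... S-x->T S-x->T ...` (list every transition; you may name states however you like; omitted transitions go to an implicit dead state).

start=s0 accept=s0,s1 s0-p->s1 s0-q->s0 s1-p->s1 s1-q->s2 s2-p->s2 s2-q->s2

This is the complement of 'contains `pq`'. Use the same substring-matching states — s0 through s2 holding how much of `pq` has just been matched — but flip the accepting set: everything except the trap s2 accepts.
With 3 states:
        p   q  
>* s0   s1  s0 
 * s1   s1  s2 
   s2   s2  s2 
(> = start, * = accepting)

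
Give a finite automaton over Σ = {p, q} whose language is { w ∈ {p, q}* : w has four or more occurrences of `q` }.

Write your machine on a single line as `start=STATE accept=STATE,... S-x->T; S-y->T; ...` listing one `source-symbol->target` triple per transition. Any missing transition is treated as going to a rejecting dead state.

Count `q`s, saturating at 5: states A through E mean 0 through 4 `q`s seen; F means more than 4. Each `q` increments (capped at F); other symbols loop. Accept from {E, F}.
With 6 states:
       p  q 
>  A   A  B 
   B   B  C 
   C   C  D 
   D   D  E 
 * E   E  F 
 * F   F  F 
(> = start, * = accepting)

start=A; accept=E,F; A-p->A; A-q->B; B-p->B; B-q->C; C-p->C; C-q->D; D-p->D; D-q->E; E-p->E; E-q->F; F-p->F; F-q->F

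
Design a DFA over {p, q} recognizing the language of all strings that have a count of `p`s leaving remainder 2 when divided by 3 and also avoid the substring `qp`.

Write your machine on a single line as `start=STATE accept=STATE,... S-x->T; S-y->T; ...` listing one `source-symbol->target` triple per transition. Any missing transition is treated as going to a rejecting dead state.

Build one automaton per condition and run them in lockstep. The first has 3 states tracking the count of `p`s modulo 3; the second has 3 states tracking partial matches of the forbidden pattern `qp`. A product state is a pair (one from each), accepting exactly when both do. Minimizing collapses redundant product states.
A 5-state machine:
        p   q  
>  S0   S1  S2 
   S1   S3  S2 
   S2   S2  S2 
 * S3   S0  S4 
 * S4   S2  S4 
(> = start, * = accepting)

start=S0; accept=S3,S4; S0-p->S1; S0-q->S2; S1-p->S3; S1-q->S2; S2-p->S2; S2-q->S2; S3-p->S0; S3-q->S4; S4-p->S2; S4-q->S4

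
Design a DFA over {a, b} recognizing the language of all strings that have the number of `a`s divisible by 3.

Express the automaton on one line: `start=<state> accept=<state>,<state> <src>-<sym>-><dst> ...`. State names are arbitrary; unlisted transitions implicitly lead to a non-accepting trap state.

start=q0 accept=q0 q0-a->q1 q0-b->q0 q1-a->q2 q1-b->q1 q2-a->q0 q2-b->q2

Keep the running count of `a`s modulo 3: each `a` advances along the cycle q0 → q1 → q2 → q0 while other symbols loop. Accept at q0.
3 states suffice.
        a   b  
>* q0   q1  q0 
   q1   q2  q1 
   q2   q0  q2 
(> = start, * = accepting)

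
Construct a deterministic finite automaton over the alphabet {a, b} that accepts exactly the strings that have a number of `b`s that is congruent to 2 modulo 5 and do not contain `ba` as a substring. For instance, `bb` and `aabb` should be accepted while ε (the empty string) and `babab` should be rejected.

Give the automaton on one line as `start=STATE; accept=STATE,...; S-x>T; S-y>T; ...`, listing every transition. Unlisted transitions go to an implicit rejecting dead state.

start=S0; accept=S3; S0-a>S0; S0-b>S1; S1-a>S2; S1-b>S3; S2-a>S2; S2-b>S4; S3-a>S4; S3-b>S5; S4-a>S4; S4-b>S6; S5-a>S6; S5-b>S7; S6-a>S6; S6-b>S8; S7-a>S8; S7-b>S9; S8-a>S8; S8-b>S10; S9-a>S10; S9-b>S1; S10-a>S10; S10-b>S2

Handle the two conditions separately and then intersect. One (5 states) tracks the count of `b`s modulo 5; the other (3 states) tracks partial matches of the forbidden pattern `ba`. Each combined state is a pair, one component from each; accept when both components accept.
11 states suffice.
          a    b  
>  S0     S0   S1 
   S1     S2   S3 
   S2     S2   S4 
 * S3     S4   S5 
   S4     S4   S6 
   S5     S6   S7 
   S6     S6   S8 
   S7     S8   S9 
   S8     S8  S10 
   S9    S10   S1 
   S10   S10   S2 
(> = start, * = accepting)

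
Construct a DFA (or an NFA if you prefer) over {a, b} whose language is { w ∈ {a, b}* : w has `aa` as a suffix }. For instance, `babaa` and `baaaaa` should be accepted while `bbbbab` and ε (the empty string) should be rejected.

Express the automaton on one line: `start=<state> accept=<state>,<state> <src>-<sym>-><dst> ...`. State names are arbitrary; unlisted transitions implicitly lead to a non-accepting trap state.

start=q0 accept=q2 q0-a->q1 q0-b->q0 q1-a->q2 q1-b->q0 q2-a->q2 q2-b->q0

Remember how much of `aa` the current input suffix matches. State q0 means no match yet; q1 means the last symbol is `a`; q2 means the last 2 symbols are `aa`. Only q2 accepts. On a mismatch, fall back to the longest proper suffix that is still a prefix of `aa`.
        a   b  
>  q0   q1  q0 
   q1   q2  q0 
 * q2   q2  q0 
(> = start, * = accepting)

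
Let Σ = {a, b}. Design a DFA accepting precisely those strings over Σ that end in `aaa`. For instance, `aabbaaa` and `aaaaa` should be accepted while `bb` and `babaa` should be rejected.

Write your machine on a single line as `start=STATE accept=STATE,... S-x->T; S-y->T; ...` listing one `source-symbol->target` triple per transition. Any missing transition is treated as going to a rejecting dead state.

Remember how much of `aaa` the current input suffix matches. State q0 means no match yet; q1 means the last symbol is `a`; q2 means the last 2 symbols are `aa`; q3 means the last 3 symbols are `aaa`. Only q3 accepts. On a mismatch, fall back to the longest proper suffix that is still a prefix of `aaa`.
A 4-state machine:
        a   b  
>  q0   q1  q0 
   q1   q2  q0 
   q2   q3  q0 
 * q3   q3  q0 
(> = start, * = accepting)

start=q0; accept=q3; q0-a->q1; q0-b->q0; q1-a->q2; q1-b->q0; q2-a->q3; q2-b->q0; q3-a->q3; q3-b->q0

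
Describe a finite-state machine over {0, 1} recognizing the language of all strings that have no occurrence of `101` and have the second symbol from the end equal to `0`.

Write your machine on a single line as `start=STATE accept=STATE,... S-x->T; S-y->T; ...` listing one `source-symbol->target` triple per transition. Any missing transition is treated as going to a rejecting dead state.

start=s0; accept=s3,s4; s0-0->s1; s0-1->s2; s1-0->s3; s1-1->s4; s2-0->s5; s2-1->s2; s3-0->s3; s3-1->s4; s4-0->s5; s4-1->s2; s5-0->s3; s5-1->s6; s6-0->s6; s6-1->s6

Handle the two conditions separately and then intersect. One (4 states) tracks partial matches of the forbidden pattern `101`; the other (7 states) tracks the last 2 symbols read. Each combined state is a pair, one component from each; accept when both components accept. Minimizing collapses redundant product states.
7 states suffice.
        0   1  
>  s0   s1  s2 
   s1   s3  s4 
   s2   s5  s2 
 * s3   s3  s4 
 * s4   s5  s2 
   s5   s3  s6 
   s6   s6  s6 
(> = start, * = accepting)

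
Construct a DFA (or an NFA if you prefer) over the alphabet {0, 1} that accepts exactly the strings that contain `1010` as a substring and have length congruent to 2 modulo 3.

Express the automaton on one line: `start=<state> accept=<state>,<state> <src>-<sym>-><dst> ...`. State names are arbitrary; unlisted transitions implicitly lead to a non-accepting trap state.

Build one automaton per condition and run them in lockstep. The first has 5 states tracking whether and how much of `1010` has been seen; the second has 3 states tracking the input length modulo 3. A product state is a pair (one from each), accepting exactly when both do.
15 states suffice.
       0  1 
>  A   B  C 
   B   D  E 
   C   F  E 
   D   A  G 
   E   H  G 
   F   A  I 
   G   J  C 
   H   B  K 
   I   L  C 
   J   D  M 
   K   N  E 
   L   N  N 
   M   O  G 
 * N   O  O 
   O   L  L 
(> = start, * = accepting)

start=A accept=N A-0->B A-1->C B-0->D B-1->E C-0->F C-1->E D-0->A D-1->G E-0->H E-1->G F-0->A F-1->I G-0->J G-1->C H-0->B H-1->K I-0->L I-1->C J-0->D J-1->M K-0->N K-1->E L-0->N L-1->N M-0->O M-1->G N-0->O N-1->O O-0->L O-1->L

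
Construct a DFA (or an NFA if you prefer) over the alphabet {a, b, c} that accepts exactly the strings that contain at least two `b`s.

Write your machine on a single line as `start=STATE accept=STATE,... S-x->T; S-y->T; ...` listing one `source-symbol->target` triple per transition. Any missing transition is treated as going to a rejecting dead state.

Count `b`s, saturating at 3: states S0 through S2 mean 0 through 2 `b`s seen; S3 means more than 2. Each `b` increments (capped at S3); other symbols loop. Accept from {S2, S3}.
With 4 states:
        a   b   c  
>  S0   S0  S1  S0 
   S1   S1  S2  S1 
 * S2   S2  S3  S2 
 * S3   S3  S3  S3 
(> = start, * = accepting)

start=S0; accept=S2,S3; S0-a->S0; S0-b->S1; S0-c->S0; S1-a->S1; S1-b->S2; S1-c->S1; S2-a->S2; S2-b->S3; S2-c->S2; S3-a->S3; S3-b->S3; S3-c->S3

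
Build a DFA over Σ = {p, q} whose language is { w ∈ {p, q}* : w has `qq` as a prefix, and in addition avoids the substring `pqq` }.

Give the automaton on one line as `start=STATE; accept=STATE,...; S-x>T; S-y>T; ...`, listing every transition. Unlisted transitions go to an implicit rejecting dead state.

start=A; accept=E,G,H; A-p>B; A-q>C; B-p>B; B-q>D; C-p>B; C-q>E; D-p>B; D-q>F; E-p>G; E-q>E; F-p>F; F-q>F; G-p>G; G-q>H; H-p>G; H-q>I; I-p>I; I-q>I

Handle the two conditions separately and then intersect. The first has 4 states tracking whether the input so far still matches the prefix `qq`; the second has 4 states tracking partial matches of the forbidden pattern `pqq`. A product state is a pair (one from each), accepting exactly when both do.
A 9-state machine:
       p  q 
>  A   B  C 
   B   B  D 
   C   B  E 
   D   B  F 
 * E   G  E 
   F   F  F 
 * G   G  H 
 * H   G  I 
   I   I  I 
(> = start, * = accepting)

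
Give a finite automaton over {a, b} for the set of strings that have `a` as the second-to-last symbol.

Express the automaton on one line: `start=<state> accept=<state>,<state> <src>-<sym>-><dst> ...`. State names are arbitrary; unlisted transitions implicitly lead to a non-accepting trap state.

start=S0 accept=S3,S4 S0-a->S1 S0-b->S2 S1-a->S3 S1-b->S4 S2-a->S5 S2-b->S6 S3-a->S3 S3-b->S4 S4-a->S5 S4-b->S6 S5-a->S3 S5-b->S4 S6-a->S5 S6-b->S6

A DFA must remember the last 2 symbols (since which symbol is second-to-last isn't known until the input ends). Use one state per possible window of the last ≤2 symbols; accept from those whose window starts with `a`.
With 7 states:
        a   b  
>  S0   S1  S2 
   S1   S3  S4 
   S2   S5  S6 
 * S3   S3  S4 
 * S4   S5  S6 
   S5   S3  S4 
   S6   S5  S6 
(> = start, * = accepting)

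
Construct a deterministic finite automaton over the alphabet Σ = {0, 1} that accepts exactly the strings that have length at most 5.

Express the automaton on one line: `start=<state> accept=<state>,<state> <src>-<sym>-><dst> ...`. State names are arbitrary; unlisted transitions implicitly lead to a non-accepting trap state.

We only need to distinguish lengths 0, 1, …, 5, and '>5'. Chain S0 → S1 → S2 → S3 → S4 → S5 → S6 on every symbol, with S6 looping. Accepting states: {S0, S1, S2, S3, S4, S5}.
With 7 states:
        0   1  
>* S0   S1  S1 
 * S1   S2  S2 
 * S2   S3  S3 
 * S3   S4  S4 
 * S4   S5  S5 
 * S5   S6  S6 
   S6   S6  S6 
(> = start, * = accepting)

start=S0 accept=S0,S1,S2,S3,S4,S5 S0-0->S1 S0-1->S1 S1-0->S2 S1-1->S2 S2-0->S3 S2-1->S3 S3-0->S4 S3-1->S4 S4-0->S5 S4-1->S5 S5-0->S6 S5-1->S6 S6-0->S6 S6-1->S6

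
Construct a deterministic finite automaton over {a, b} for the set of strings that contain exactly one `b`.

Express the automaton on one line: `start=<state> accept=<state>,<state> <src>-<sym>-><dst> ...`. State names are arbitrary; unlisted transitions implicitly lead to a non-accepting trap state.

start=q0 accept=q1 q0-a->q0 q0-b->q1 q1-a->q1 q1-b->q2 q2-a->q2 q2-b->q2

Count `b`s, saturating at 2: state q0 means no `b` yet, q1 means one `b` seen, q2 means more than one. Each `b` increments (capped at q2); other symbols loop. Accept from {q1}.
3 states suffice.
        a   b  
>  q0   q0  q1 
 * q1   q1  q2 
   q2   q2  q2 
(> = start, * = accepting)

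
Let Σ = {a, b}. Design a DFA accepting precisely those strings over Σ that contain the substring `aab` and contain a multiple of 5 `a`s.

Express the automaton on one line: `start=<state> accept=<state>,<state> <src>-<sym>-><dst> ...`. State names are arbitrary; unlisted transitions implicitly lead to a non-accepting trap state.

start=q0 accept=q14 q0-a->q1 q0-b->q0 q1-a->q2 q1-b->q3 q2-a->q4 q2-b->q5 q3-a->q6 q3-b->q3 q4-a->q7 q4-b->q8 q5-a->q8 q5-b->q5 q6-a->q4 q6-b->q9 q7-a->q10 q7-b->q11 q8-a->q11 q8-b->q8 q9-a->q12 q9-b->q9 q10-a->q13 q10-b->q14 q11-a->q14 q11-b->q11 q12-a->q7 q12-b->q15 q13-a->q2 q13-b->q16 q14-a->q16 q14-b->q14 q15-a->q17 q15-b->q15 q16-a->q5 q16-b->q16 q17-a->q10 q17-b->q18 q18-a->q19 q18-b->q18 q19-a->q13 q19-b->q0

Build one automaton per condition and run them in lockstep. One (4 states) tracks whether and how much of `aab` has been seen; the other (5 states) tracks the count of `a`s modulo 5. Each combined state is a pair, one component from each; accept when both components accept.
          a    b  
>  q0     q1   q0 
   q1     q2   q3 
   q2     q4   q5 
   q3     q6   q3 
   q4     q7   q8 
   q5     q8   q5 
   q6     q4   q9 
   q7    q10  q11 
   q8    q11   q8 
   q9    q12   q9 
   q10   q13  q14 
   q11   q14  q11 
   q12    q7  q15 
   q13    q2  q16 
 * q14   q16  q14 
   q15   q17  q15 
   q16    q5  q16 
   q17   q10  q18 
   q18   q19  q18 
   q19   q13   q0 
(> = start, * = accepting)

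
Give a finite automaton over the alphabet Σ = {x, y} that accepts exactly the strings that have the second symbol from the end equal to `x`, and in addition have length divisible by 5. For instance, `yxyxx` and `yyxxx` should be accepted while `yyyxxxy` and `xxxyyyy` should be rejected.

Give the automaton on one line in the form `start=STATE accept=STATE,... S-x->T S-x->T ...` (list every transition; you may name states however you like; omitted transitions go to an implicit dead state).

start=s0 accept=s15,s16 s0-x->s1 s0-y->s2 s1-x->s3 s1-y->s4 s2-x->s5 s2-y->s6 s3-x->s7 s3-y->s8 s4-x->s9 s4-y->s10 s5-x->s7 s5-y->s8 s6-x->s9 s6-y->s10 s7-x->s11 s7-y->s12 s8-x->s13 s8-y->s14 s9-x->s11 s9-y->s12 s10-x->s13 s10-y->s14 s11-x->s15 s11-y->s16 s12-x->s17 s12-y->s18 s13-x->s15 s13-y->s16 s14-x->s17 s14-y->s18 s15-x->s19 s15-y->s20 s16-x->s21 s16-y->s22 s17-x->s19 s17-y->s20 s18-x->s21 s18-y->s22 s19-x->s3 s19-y->s4 s20-x->s5 s20-y->s6 s21-x->s3 s21-y->s4 s22-x->s5 s22-y->s6

Build one automaton per condition and run them in lockstep. One (7 states) tracks the last 2 symbols read; the other (5 states) tracks the input length modulo 5. Each combined state is a pair, one component from each; accept when both components accept.
A 23-state machine:
          x    y  
>  s0     s1   s2 
   s1     s3   s4 
   s2     s5   s6 
   s3     s7   s8 
   s4     s9  s10 
   s5     s7   s8 
   s6     s9  s10 
   s7    s11  s12 
   s8    s13  s14 
   s9    s11  s12 
   s10   s13  s14 
   s11   s15  s16 
   s12   s17  s18 
   s13   s15  s16 
   s14   s17  s18 
 * s15   s19  s20 
 * s16   s21  s22 
   s17   s19  s20 
   s18   s21  s22 
   s19    s3   s4 
   s20    s5   s6 
   s21    s3   s4 
   s22    s5   s6 
(> = start, * = accepting)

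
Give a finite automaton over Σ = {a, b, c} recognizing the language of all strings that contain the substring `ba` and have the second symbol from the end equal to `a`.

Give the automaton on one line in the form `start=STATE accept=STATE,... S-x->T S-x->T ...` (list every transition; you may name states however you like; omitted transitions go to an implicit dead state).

Build one automaton per condition and run them in lockstep. The first has 3 states tracking whether and how much of `ba` has been seen; the second has 13 states tracking the last 2 symbols read. A product state is a pair (one from each), accepting exactly when both do.
          a    b    c  
>  q0     q1   q2   q3 
   q1     q4   q5   q6 
   q2     q7   q8   q9 
   q3    q10  q11  q12 
   q4     q4   q5   q6 
   q5     q7   q8   q9 
   q6    q10  q11  q12 
   q7    q13  q14  q15 
   q8     q7   q8   q9 
   q9    q10  q11  q12 
   q10    q4   q5   q6 
   q11    q7   q8   q9 
   q12   q10  q11  q12 
 * q13   q13  q14  q15 
 * q14    q7  q16  q17 
 * q15   q18  q19  q20 
   q16    q7  q16  q17 
   q17   q18  q19  q20 
   q18   q13  q14  q15 
   q19    q7  q16  q17 
   q20   q18  q19  q20 
(> = start, * = accepting)

start=q0 accept=q13,q14,q15 q0-a->q1 q0-b->q2 q0-c->q3 q1-a->q4 q1-b->q5 q1-c->q6 q2-a->q7 q2-b->q8 q2-c->q9 q3-a->q10 q3-b->q11 q3-c->q12 q4-a->q4 q4-b->q5 q4-c->q6 q5-a->q7 q5-b->q8 q5-c->q9 q6-a->q10 q6-b->q11 q6-c->q12 q7-a->q13 q7-b->q14 q7-c->q15 q8-a->q7 q8-b->q8 q8-c->q9 q9-a->q10 q9-b->q11 q9-c->q12 q10-a->q4 q10-b->q5 q10-c->q6 q11-a->q7 q11-b->q8 q11-c->q9 q12-a->q10 q12-b->q11 q12-c->q12 q13-a->q13 q13-b->q14 q13-c->q15 q14-a->q7 q14-b->q16 q14-c->q17 q15-a->q18 q15-b->q19 q15-c->q20 q16-a->q7 q16-b->q16 q16-c->q17 q17-a->q18 q17-b->q19 q17-c->q20 q18-a->q13 q18-b->q14 q18-c->q15 q19-a->q7 q19-b->q16 q19-c->q17 q20-a->q18 q20-b->q19 q20-c->q20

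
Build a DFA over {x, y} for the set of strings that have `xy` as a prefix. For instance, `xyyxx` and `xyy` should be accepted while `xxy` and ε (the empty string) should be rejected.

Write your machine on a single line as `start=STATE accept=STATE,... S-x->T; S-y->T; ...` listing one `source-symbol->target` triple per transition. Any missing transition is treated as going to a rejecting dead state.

Walk along `xy` while the input agrees: from S0 take `x` to S1, and so on. Any deviation drops to the rejecting sink S3. Once S2 is reached the prefix is confirmed and every continuation is accepted.
With 4 states:
        x   y  
>  S0   S1  S3 
   S1   S3  S2 
 * S2   S2  S2 
   S3   S3  S3 
(> = start, * = accepting)

start=S0; accept=S2; S0-x->S1; S0-y->S3; S1-x->S3; S1-y->S2; S2-x->S2; S2-y->S2; S3-x->S3; S3-y->S3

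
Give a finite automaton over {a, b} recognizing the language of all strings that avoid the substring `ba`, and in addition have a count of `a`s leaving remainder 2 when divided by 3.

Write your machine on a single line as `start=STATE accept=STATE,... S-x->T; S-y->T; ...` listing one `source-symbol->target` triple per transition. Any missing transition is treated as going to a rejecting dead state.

start=S0; accept=S3,S4; S0-a->S1; S0-b->S2; S1-a->S3; S1-b->S2; S2-a->S2; S2-b->S2; S3-a->S0; S3-b->S4; S4-a->S2; S4-b->S4

Run two small machines in parallel and take their product. One (3 states) tracks partial matches of the forbidden pattern `ba`; the other (3 states) tracks the count of `a`s modulo 3. Each combined state is a pair, one component from each; accept when both components accept. Equivalent product states are then merged.
5 states suffice.
        a   b  
>  S0   S1  S2 
   S1   S3  S2 
   S2   S2  S2 
 * S3   S0  S4 
 * S4   S2  S4 
(> = start, * = accepting)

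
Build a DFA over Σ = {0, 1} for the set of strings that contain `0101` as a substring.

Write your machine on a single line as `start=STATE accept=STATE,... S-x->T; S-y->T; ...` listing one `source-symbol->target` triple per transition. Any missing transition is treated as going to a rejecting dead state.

start=A; accept=E; A-0->B; A-1->A; B-0->B; B-1->C; C-0->D; C-1->A; D-0->B; D-1->E; E-0->E; E-1->E

States A..D record the length of the longest prefix of `0101` that matches the current input suffix. Reaching E means `0101` has been seen, and we stay there forever. Accept from E.
A 5-state machine:
       0  1 
>  A   B  A 
   B   B  C 
   C   D  A 
   D   B  E 
 * E   E  E 
(> = start, * = accepting)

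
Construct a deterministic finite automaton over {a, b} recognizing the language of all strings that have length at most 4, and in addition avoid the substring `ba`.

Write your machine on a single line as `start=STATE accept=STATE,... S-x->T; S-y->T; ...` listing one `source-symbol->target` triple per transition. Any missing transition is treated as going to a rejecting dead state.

start=q0; accept=q0,q1,q2,q3,q4,q6,q7,q8; q0-a->q1; q0-b->q2; q1-a->q3; q1-b->q4; q2-a->q5; q2-b->q4; q3-a->q6; q3-b->q7; q4-a->q5; q4-b->q7; q5-a->q5; q5-b->q5; q6-a->q8; q6-b->q8; q7-a->q5; q7-b->q8; q8-a->q5; q8-b->q5

Run two small machines in parallel and take their product. The first has 6 states tracking the input length, saturating at 5; the second has 3 states tracking partial matches of the forbidden pattern `ba`. A product state is a pair (one from each), accepting exactly when both do. Equivalent product states are then merged.
With 9 states:
        a   b  
>* q0   q1  q2 
 * q1   q3  q4 
 * q2   q5  q4 
 * q3   q6  q7 
 * q4   q5  q7 
   q5   q5  q5 
 * q6   q8  q8 
 * q7   q5  q8 
 * q8   q5  q5 
(> = start, * = accepting)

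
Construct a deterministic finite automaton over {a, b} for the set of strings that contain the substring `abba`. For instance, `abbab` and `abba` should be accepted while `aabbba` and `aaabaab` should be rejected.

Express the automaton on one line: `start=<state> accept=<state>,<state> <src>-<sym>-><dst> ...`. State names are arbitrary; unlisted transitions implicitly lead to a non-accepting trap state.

start=S0 accept=S4 S0-a->S1 S0-b->S0 S1-a->S1 S1-b->S2 S2-a->S1 S2-b->S3 S3-a->S4 S3-b->S0 S4-a->S4 S4-b->S4

States S0..S3 record the length of the longest prefix of `abba` that matches the current input suffix. Reaching S4 means `abba` has been seen, and we stay there forever. Accept from S4.
With 5 states:
        a   b  
>  S0   S1  S0 
   S1   S1  S2 
   S2   S1  S3 
   S3   S4  S0 
 * S4   S4  S4 
(> = start, * = accepting)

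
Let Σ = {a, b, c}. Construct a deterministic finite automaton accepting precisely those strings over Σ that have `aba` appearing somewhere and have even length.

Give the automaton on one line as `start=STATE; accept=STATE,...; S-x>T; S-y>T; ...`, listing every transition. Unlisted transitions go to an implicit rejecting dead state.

start=q0; accept=q7; q0-a>q1; q0-b>q2; q0-c>q2; q1-a>q3; q1-b>q4; q1-c>q0; q2-a>q3; q2-b>q0; q2-c>q0; q3-a>q1; q3-b>q5; q3-c>q2; q4-a>q6; q4-b>q2; q4-c>q2; q5-a>q7; q5-b>q0; q5-c>q0; q6-a>q7; q6-b>q7; q6-c>q7; q7-a>q6; q7-b>q6; q7-c>q6

Build one automaton per condition and run them in lockstep. One (4 states) tracks whether and how much of `aba` has been seen; the other (2 states) tracks the input length modulo 2. Each combined state is a pair, one component from each; accept when both components accept.
        a   b   c  
>  q0   q1  q2  q2 
   q1   q3  q4  q0 
   q2   q3  q0  q0 
   q3   q1  q5  q2 
   q4   q6  q2  q2 
   q5   q7  q0  q0 
   q6   q7  q7  q7 
 * q7   q6  q6  q6 
(> = start, * = accepting)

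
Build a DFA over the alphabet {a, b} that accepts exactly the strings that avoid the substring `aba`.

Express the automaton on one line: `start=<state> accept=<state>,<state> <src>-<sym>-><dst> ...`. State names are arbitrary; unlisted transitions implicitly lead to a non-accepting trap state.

start=q0 accept=q0,q1,q2 q0-a->q1 q0-b->q0 q1-a->q1 q1-b->q2 q2-a->q3 q2-b->q0 q3-a->q3 q3-b->q3

This is the complement of 'contains `aba`'. Use the same substring-matching states — q0 through q3 holding how much of `aba` has just been matched — but flip the accepting set: everything except the trap q3 accepts.
A 4-state machine:
        a   b  
>* q0   q1  q0 
 * q1   q1  q2 
 * q2   q3  q0 
   q3   q3  q3 
(> = start, * = accepting)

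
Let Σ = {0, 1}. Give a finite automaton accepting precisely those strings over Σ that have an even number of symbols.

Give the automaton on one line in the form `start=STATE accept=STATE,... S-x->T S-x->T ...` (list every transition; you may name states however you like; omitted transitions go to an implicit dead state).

Only the length mod 2 matters, so use a 2-cycle: from any state, every input symbol moves to the next state, wrapping S1 back to S0. Mark S0 accepting.
2 states suffice.
        0   1  
>* S0   S1  S1 
   S1   S0  S0 
(> = start, * = accepting)

start=S0 accept=S0 S0-0->S1 S0-1->S1 S1-0->S0 S1-1->S0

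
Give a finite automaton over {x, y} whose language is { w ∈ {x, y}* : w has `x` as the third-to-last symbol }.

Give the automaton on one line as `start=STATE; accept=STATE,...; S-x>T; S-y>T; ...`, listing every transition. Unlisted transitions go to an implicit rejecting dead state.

start=q0; accept=q7,q8,q9,q10; q0-x>q1; q0-y>q2; q1-x>q3; q1-y>q4; q2-x>q5; q2-y>q6; q3-x>q7; q3-y>q8; q4-x>q9; q4-y>q10; q5-x>q11; q5-y>q12; q6-x>q13; q6-y>q14; q7-x>q7; q7-y>q8; q8-x>q9; q8-y>q10; q9-x>q11; q9-y>q12; q10-x>q13; q10-y>q14; q11-x>q7; q11-y>q8; q12-x>q9; q12-y>q10; q13-x>q11; q13-y>q12; q14-x>q13; q14-y>q14

A DFA must remember the last 3 symbols (since which symbol is third-to-last isn't known until the input ends). Use one state per possible window of the last ≤3 symbols; accept from those whose window starts with `x`.
15 states suffice.
          x    y  
>  q0     q1   q2 
   q1     q3   q4 
   q2     q5   q6 
   q3     q7   q8 
   q4     q9  q10 
   q5    q11  q12 
   q6    q13  q14 
 * q7     q7   q8 
 * q8     q9  q10 
 * q9    q11  q12 
 * q10   q13  q14 
   q11    q7   q8 
   q12    q9  q10 
   q13   q11  q12 
   q14   q13  q14 
(> = start, * = accepting)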